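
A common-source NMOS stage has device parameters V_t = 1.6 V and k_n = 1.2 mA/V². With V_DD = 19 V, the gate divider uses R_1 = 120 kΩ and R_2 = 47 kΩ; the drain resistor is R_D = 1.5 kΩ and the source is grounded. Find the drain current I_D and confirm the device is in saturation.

V_G = V_DD·R_2/(R_1+R_2) = 19×47/167 = 5.35 V. With the source grounded, V_GS = V_G = 5.35 V.
Assume saturation: I_D = (k_n/2)(V_GS − V_t)² = (1.2/2)×(5.35 − 1.6)² = 0.6×3.75² = 8.43 mA.
V_DS = V_DD − I_D·R_D = 19 − 8.43×1.5 = 6.36 V.
Saturation requires V_DS ≥ V_GS − V_t = 3.75 V; 6.36 ≥ 3.75 ✓.

I_D ≈ 8.4 mA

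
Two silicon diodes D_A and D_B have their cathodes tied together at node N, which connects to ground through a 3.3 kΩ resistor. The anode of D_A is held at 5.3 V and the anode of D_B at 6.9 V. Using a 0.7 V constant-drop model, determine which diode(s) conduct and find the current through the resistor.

Assume both conduct. Then node N would need to be at both 5.3−0.7 = 4.6 V and 6.9−0.7 = 6.2 V, which is impossible.
Assume only D_B conducts: V_N = 6.9 − 0.7 = 6.2 V, so I_R = 6.2/3.3 = 1.88 mA.
Check D_A: its anode-to-cathode voltage is 5.3 − 6.2 = -0.9 V < 0.7 V, so it is off. The assumption is consistent.

Only D_B conducts; I_R ≈ 1.9 mA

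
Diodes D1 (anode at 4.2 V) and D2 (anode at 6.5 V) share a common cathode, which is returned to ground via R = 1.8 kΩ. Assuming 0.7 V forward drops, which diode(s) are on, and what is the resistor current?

Assume both conduct. Then node N would need to be at both 4.2−0.7 = 3.5 V and 6.5−0.7 = 5.8 V, which is impossible.
Assume only D2 conducts: V_N = 6.5 − 0.7 = 5.8 V, so I_R = 5.8/1.8 = 3.22 mA.
Check D1: its anode-to-cathode voltage is 4.2 − 5.8 = -1.6 V < 0.7 V, so it is off. The assumption is consistent.

Only D2 conducts; I_R ≈ 3.2 mA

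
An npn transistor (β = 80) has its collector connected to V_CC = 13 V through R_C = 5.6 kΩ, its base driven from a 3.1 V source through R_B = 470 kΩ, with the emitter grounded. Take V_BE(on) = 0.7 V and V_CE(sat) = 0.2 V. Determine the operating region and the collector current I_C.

Assume active. Base-emitter loop: I_B = (V_BB − V_BE)/R_B = (3.1 − 0.7)/470 = 0.00511 mA.
I_C = β·I_B = 80×0.00511 = 0.409 mA.
V_CE = V_CC − I_C·R_C = 13 − 0.409×5.6 = 10.7 V > V_CE(sat), so the active-region assumption holds.

active; I_C ≈ 0.41 mA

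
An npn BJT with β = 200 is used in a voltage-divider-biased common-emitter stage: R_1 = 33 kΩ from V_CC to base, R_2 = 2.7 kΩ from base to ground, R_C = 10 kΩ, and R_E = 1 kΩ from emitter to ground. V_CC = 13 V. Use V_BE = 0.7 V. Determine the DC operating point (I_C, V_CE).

I_C ≈ 0.28 mA, V_CE ≈ 9.9 V

Thevenize the base divider: V_Th = V_CC·R_2/(R_1+R_2) = 13×2.7/35.7 = 0.983 V, R_Th = R_1‖R_2 = 2.5 kΩ.
Base-emitter loop: V_Th = I_B·R_Th + V_BE + (β+1)I_B·R_E, so I_B = (0.983 − 0.7) / (2.5 + 201×1) = 0.00139 mA.
I_C = β·I_B = 200×0.00139 = 0.278 mA, and I_E = (β+1)I_B = 0.28 mA.
V_CE = V_CC − I_C·R_C − I_E·R_E = 13 − 0.278×10 − 0.28×1 = 9.94 V.
V_CE = 9.94 V > 0.2 V confirms active-region operation.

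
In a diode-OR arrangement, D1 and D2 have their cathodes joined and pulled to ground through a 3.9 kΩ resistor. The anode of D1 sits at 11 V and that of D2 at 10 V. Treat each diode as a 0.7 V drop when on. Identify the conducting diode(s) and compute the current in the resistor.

Assume both conduct. Then node N would need to be at both 11−0.7 = 10.3 V and 10−0.7 = 9.3 V, which is impossible.
Assume only D1 conducts: V_N = 11 − 0.7 = 10.3 V, so I_R = 10.3/3.9 = 2.64 mA.
Check D2: its anode-to-cathode voltage is 10 − 10.3 = -0.3 V < 0.7 V, so it is off. The assumption is consistent.

Only D1 conducts; I_R ≈ 2.6 mA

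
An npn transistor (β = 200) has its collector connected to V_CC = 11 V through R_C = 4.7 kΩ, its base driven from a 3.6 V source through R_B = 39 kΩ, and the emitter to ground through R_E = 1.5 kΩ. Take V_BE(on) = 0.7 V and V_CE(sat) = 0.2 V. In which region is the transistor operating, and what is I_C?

active; I_C ≈ 1.7 mA

Assume active. Base-emitter loop: I_B = (V_BB − V_BE)/(R_B + (β+1)R_E) = (3.6 − 0.7)/(39 + 201×1.5) = 0.00852 mA.
I_C = β·I_B = 200×0.00852 = 1.7 mA.
V_CE = V_CC − I_C·R_C − I_E·R_E = 11 − 1.7×4.7 − 1.71×1.5 = 0.426 V > V_CE(sat), so the active-region assumption holds.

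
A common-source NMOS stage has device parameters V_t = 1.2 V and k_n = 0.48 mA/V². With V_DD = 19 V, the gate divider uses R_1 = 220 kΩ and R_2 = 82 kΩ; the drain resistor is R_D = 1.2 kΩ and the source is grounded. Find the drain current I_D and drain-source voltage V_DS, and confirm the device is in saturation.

I_D ≈ 3.8 mA, V_DS ≈ 14 V

V_G = V_DD·R_2/(R_1+R_2) = 19×82/302 = 5.16 V. With the source grounded, V_GS = V_G = 5.16 V.
Assume saturation: I_D = (k_n/2)(V_GS − V_t)² = (0.48/2)×(5.16 − 1.2)² = 0.24×3.96² = 3.76 mA.
V_DS = V_DD − I_D·R_D = 19 − 3.76×1.2 = 14.5 V.
Saturation requires V_DS ≥ V_GS − V_t = 3.96 V; 14.5 ≥ 3.96 ✓.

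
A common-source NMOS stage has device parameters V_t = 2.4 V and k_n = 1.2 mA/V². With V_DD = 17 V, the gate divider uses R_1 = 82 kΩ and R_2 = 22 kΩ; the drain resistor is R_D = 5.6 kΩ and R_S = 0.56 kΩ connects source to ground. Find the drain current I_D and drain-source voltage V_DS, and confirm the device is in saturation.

V_G = V_DD·R_2/(R_1+R_2) = 17×22/104 = 3.6 V.
Assume saturation: I_D = (k_n/2)(V_GS − V_t)² with V_GS = V_G − I_D·R_S = 3.6 − 0.56·I_D.
Substituting gives 0.188·I_D² − 1.8·I_D + 0.858 = 0, with roots I_D = 0.502 or 9.08 mA.
The root I_D = 9.08 mA gives V_GS = -1.49 V ≤ V_t, so take I_D = 0.502 mA.
Then V_GS = 3.31 V and V_DS = V_DD − I_D(R_D+R_S) = 17 − 0.502×6.16 = 13.9 V.
Saturation requires V_DS ≥ V_GS − V_t = 0.915 V; 13.9 ≥ 0.915 ✓.

I_D ≈ 0.5 mA, V_DS ≈ 14 V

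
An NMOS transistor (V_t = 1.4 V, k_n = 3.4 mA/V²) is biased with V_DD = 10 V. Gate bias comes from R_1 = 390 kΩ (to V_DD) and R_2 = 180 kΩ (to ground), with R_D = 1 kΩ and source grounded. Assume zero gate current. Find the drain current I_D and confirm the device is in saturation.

V_G = V_DD·R_2/(R_1+R_2) = 10×180/570 = 3.16 V. With the source grounded, V_GS = V_G = 3.16 V.
Assume saturation: I_D = (k_n/2)(V_GS − V_t)² = (3.4/2)×(3.16 − 1.4)² = 1.7×1.76² = 5.25 mA.
V_DS = V_DD − I_D·R_D = 10 − 5.25×1 = 4.75 V.
Saturation requires V_DS ≥ V_GS − V_t = 1.76 V; 4.75 ≥ 1.76 ✓.

I_D ≈ 5.3 mA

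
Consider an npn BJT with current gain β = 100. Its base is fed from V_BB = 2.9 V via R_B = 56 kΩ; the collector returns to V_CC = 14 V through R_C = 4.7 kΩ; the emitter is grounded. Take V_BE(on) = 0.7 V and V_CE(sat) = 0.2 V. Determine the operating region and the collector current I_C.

saturation; I_C ≈ 2.9 mA

Assume active: I_B = (2.9 − 0.7)/56 = 0.0393 mA, giving I_C = β·I_B = 3.93 mA.
But then V_CE = 14 − 3.93×4.7 = -4.46 V < V_CE(sat) = 0.2 V — impossible in the active region.
So the transistor is saturated. With V_CE = 0.2 V, I_C = (V_CC − 0.2)/R_C = 13.8/4.7 = 2.94 mA.
Check: β·I_B = 3.93 mA > I_C = 2.94 mA, confirming saturation.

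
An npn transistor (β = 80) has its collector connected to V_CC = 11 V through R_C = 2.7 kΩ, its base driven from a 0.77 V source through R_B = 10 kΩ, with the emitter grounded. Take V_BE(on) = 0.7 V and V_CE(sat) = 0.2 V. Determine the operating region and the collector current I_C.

Assume active. Base-emitter loop: I_B = (V_BB − V_BE)/R_B = (0.77 − 0.7)/10 = 0.007 mA.
I_C = β·I_B = 80×0.007 = 0.56 mA.
V_CE = V_CC − I_C·R_C = 11 − 0.56×2.7 = 9.49 V > V_CE(sat), so the active-region assumption holds.

active; I_C ≈ 0.56 mA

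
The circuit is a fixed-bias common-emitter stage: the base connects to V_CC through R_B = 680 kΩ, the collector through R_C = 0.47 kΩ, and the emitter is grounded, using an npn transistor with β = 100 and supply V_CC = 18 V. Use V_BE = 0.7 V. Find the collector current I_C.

I_C ≈ 2.5 mA

Base loop: V_CC = I_B·R_B + V_BE, so I_B = (18 − 0.7)/680 kΩ = 0.0254 mA.
In the active region I_C = β·I_B = 100 × 0.0254 = 2.54 mA.
Collector loop: V_CE = V_CC − I_C·R_C = 18 − 2.54×0.47 = 16.8 V.
Since V_CE = 16.8 V > V_CE(sat) ≈ 0.2 V, the transistor is in the active region as assumed.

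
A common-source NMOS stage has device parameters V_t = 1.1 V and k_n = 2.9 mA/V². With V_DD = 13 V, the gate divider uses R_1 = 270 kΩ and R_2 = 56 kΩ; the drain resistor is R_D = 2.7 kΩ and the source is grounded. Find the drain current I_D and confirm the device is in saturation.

I_D ≈ 1.9 mA

V_G = V_DD·R_2/(R_1+R_2) = 13×56/326 = 2.23 V. With the source grounded, V_GS = V_G = 2.23 V.
Assume saturation: I_D = (k_n/2)(V_GS − V_t)² = (2.9/2)×(2.23 − 1.1)² = 1.45×1.13² = 1.86 mA.
V_DS = V_DD − I_D·R_D = 13 − 1.86×2.7 = 7.97 V.
Saturation requires V_DS ≥ V_GS − V_t = 1.13 V; 7.97 ≥ 1.13 ✓.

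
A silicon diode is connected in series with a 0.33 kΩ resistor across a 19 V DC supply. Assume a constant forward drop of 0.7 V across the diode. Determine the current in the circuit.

KVL around the loop: 19 = V_D + I·R = 0.7 + I × 0.33 kΩ.
So I = (19 − 0.7) / 0.33 kΩ = 18.3 / 0.33 = 55.5 mA.

I ≈ 55 mA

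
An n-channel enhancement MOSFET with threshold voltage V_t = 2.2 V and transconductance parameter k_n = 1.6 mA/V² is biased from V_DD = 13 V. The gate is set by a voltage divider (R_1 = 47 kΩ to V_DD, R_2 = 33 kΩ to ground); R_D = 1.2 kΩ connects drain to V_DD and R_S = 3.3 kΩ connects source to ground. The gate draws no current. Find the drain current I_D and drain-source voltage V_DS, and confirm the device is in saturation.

V_G = V_DD·R_2/(R_1+R_2) = 13×33/80 = 5.36 V.
Assume saturation: I_D = (k_n/2)(V_GS − V_t)² with V_GS = V_G − I_D·R_S = 5.36 − 3.3·I_D.
Substituting gives 8.71·I_D² − 17.7·I_D + 8 = 0, with roots I_D = 0.679 or 1.35 mA.
The root I_D = 1.35 mA gives V_GS = 0.9 V ≤ V_t, so take I_D = 0.679 mA.
Then V_GS = 3.12 V and V_DS = V_DD − I_D(R_D+R_S) = 13 − 0.679×4.5 = 9.94 V.
Saturation requires V_DS ≥ V_GS − V_t = 0.921 V; 9.94 ≥ 0.921 ✓.

I_D ≈ 0.68 mA, V_DS ≈ 9.9 V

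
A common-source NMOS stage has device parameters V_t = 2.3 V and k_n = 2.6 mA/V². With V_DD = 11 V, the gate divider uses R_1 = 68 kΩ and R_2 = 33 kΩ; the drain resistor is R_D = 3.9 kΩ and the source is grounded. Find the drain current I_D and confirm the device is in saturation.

I_D ≈ 2.2 mA

V_G = V_DD·R_2/(R_1+R_2) = 11×33/101 = 3.59 V. With the source grounded, V_GS = V_G = 3.59 V.
Assume saturation: I_D = (k_n/2)(V_GS − V_t)² = (2.6/2)×(3.59 − 2.3)² = 1.3×1.29² = 2.18 mA.
V_DS = V_DD − I_D·R_D = 11 − 2.18×3.9 = 2.51 V.
Saturation requires V_DS ≥ V_GS − V_t = 1.29 V; 2.51 ≥ 1.29 ✓.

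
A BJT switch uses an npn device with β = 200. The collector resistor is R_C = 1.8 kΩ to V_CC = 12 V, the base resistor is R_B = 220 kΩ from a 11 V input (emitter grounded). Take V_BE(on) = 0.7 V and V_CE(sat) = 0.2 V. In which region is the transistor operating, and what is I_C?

Assume active: I_B = (11 − 0.7)/220 = 0.0468 mA, giving I_C = β·I_B = 9.36 mA.
But then V_CE = 12 − 9.36×1.8 = -4.85 V < V_CE(sat) = 0.2 V — impossible in the active region.
So the transistor is saturated. With V_CE = 0.2 V, I_C = (V_CC − 0.2)/R_C = 11.8/1.8 = 6.56 mA.
Check: β·I_B = 9.36 mA > I_C = 6.56 mA, confirming saturation.

saturation; I_C ≈ 6.6 mA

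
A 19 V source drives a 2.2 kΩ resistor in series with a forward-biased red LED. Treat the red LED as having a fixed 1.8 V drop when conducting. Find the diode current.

KVL around the loop: 19 = V_D + I·R = 1.8 + I × 2.2 kΩ.
So I = (19 − 1.8) / 2.2 kΩ = 17.2 / 2.2 = 7.82 mA.

I ≈ 7.8 mA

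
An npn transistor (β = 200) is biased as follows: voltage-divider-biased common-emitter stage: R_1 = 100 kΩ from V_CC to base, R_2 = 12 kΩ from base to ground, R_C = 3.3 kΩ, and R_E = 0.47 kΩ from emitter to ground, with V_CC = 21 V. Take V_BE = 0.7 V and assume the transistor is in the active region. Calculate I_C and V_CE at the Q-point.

I_C ≈ 2.9 mA, V_CE ≈ 9.9 V

Thevenize the base divider: V_Th = V_CC·R_2/(R_1+R_2) = 21×12/112 = 2.25 V, R_Th = R_1‖R_2 = 10.7 kΩ.
Base-emitter loop: V_Th = I_B·R_Th + V_BE + (β+1)I_B·R_E, so I_B = (2.25 − 0.7) / (10.7 + 201×0.47) = 0.0147 mA.
I_C = β·I_B = 200×0.0147 = 2.95 mA, and I_E = (β+1)I_B = 2.96 mA.
V_CE = V_CC − I_C·R_C − I_E·R_E = 21 − 2.95×3.3 − 2.96×0.47 = 9.88 V.
V_CE = 9.88 V > 0.2 V confirms active-region operation.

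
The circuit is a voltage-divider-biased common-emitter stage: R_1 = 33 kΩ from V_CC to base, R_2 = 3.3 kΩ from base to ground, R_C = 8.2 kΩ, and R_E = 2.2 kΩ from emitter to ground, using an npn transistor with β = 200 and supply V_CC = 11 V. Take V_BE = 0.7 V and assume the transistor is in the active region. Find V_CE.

Thevenize the base divider: V_Th = V_CC·R_2/(R_1+R_2) = 11×3.3/36.3 = 1 V, R_Th = R_1‖R_2 = 3 kΩ.
Base-emitter loop: V_Th = I_B·R_Th + V_BE + (β+1)I_B·R_E, so I_B = (1 − 0.7) / (3 + 201×2.2) = 0.000674 mA.
I_C = β·I_B = 200×0.000674 = 0.135 mA, and I_E = (β+1)I_B = 0.135 mA.
V_CE = V_CC − I_C·R_C − I_E·R_E = 11 − 0.135×8.2 − 0.135×2.2 = 9.6 V.
V_CE = 9.6 V > 0.2 V confirms active-region operation.

V_CE ≈ 9.6 V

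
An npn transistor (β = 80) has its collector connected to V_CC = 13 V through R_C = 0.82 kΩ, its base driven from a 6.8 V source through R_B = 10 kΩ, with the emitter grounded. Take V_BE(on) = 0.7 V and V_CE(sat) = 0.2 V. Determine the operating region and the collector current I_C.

saturation; I_C ≈ 16 mA

Assume active: I_B = (6.8 − 0.7)/10 = 0.61 mA, giving I_C = β·I_B = 48.8 mA.
But then V_CE = 13 − 48.8×0.82 = -27 V < V_CE(sat) = 0.2 V — impossible in the active region.
So the transistor is saturated. With V_CE = 0.2 V, I_C = (V_CC − 0.2)/R_C = 12.8/0.82 = 15.6 mA.
Check: β·I_B = 48.8 mA > I_C = 15.6 mA, confirming saturation.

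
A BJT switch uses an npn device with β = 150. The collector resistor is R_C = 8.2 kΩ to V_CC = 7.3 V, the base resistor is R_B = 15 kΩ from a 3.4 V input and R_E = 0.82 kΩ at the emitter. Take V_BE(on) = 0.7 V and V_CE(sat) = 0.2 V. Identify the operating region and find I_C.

Assume active: I_B = (3.4 − 0.7)/(15 + 151×0.82) = 0.0194 mA, I_C = β·I_B = 2.92 mA.
Then V_CE = 7.3 − 2.92×8.2 − 2.94×0.82 = -19 V < 0.2 V — the active assumption fails.
Re-solve with V_CE = 0.2 V. KCL at the emitter: V_E/R_E = (V_BB−0.7−V_E)/R_B + (V_CC−0.2−V_E)/R_C, giving V_E = 0.743 V.
I_C = (V_CC − 0.2 − V_E)/R_C = (7.1 − 0.743)/8.2 = 0.775 mA.
Check: I_B = (2.7 − 0.743)/15 = 0.13 mA, and β·I_B = 19.6 mA > I_C, confirming saturation.

saturation; I_C ≈ 0.78 mA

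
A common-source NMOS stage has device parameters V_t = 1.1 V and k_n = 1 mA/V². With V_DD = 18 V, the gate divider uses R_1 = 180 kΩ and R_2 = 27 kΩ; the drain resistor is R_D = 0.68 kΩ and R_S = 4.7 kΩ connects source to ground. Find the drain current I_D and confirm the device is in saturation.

I_D ≈ 0.15 mA

V_G = V_DD·R_2/(R_1+R_2) = 18×27/207 = 2.35 V.
Assume saturation: I_D = (k_n/2)(V_GS − V_t)² with V_GS = V_G − I_D·R_S = 2.35 − 4.7·I_D.
Substituting gives 11·I_D² − 6.86·I_D + 0.779 = 0, with roots I_D = 0.149 or 0.472 mA.
The root I_D = 0.472 mA gives V_GS = 0.128 V ≤ V_t, so take I_D = 0.149 mA.
Then V_GS = 1.65 V and V_DS = V_DD − I_D(R_D+R_S) = 18 − 0.149×5.38 = 17.2 V.
Saturation requires V_DS ≥ V_GS − V_t = 0.546 V; 17.2 ≥ 0.546 ✓.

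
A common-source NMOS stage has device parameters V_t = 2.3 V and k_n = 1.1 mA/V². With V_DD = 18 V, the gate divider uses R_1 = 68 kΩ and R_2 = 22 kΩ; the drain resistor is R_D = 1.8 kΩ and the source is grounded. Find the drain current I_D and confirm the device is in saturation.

I_D ≈ 2.4 mA

V_G = V_DD·R_2/(R_1+R_2) = 18×22/90 = 4.4 V. With the source grounded, V_GS = V_G = 4.4 V.
Assume saturation: I_D = (k_n/2)(V_GS − V_t)² = (1.1/2)×(4.4 − 2.3)² = 0.55×2.1² = 2.43 mA.
V_DS = V_DD − I_D·R_D = 18 − 2.43×1.8 = 13.6 V.
Saturation requires V_DS ≥ V_GS − V_t = 2.1 V; 13.6 ≥ 2.1 ✓.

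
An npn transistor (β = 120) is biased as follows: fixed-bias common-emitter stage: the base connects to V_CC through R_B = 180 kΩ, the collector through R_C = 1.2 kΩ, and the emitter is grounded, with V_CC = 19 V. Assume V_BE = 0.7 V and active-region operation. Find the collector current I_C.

Base loop: V_CC = I_B·R_B + V_BE, so I_B = (19 − 0.7)/180 kΩ = 0.102 mA.
In the active region I_C = β·I_B = 120 × 0.102 = 12.2 mA.
Collector loop: V_CE = V_CC − I_C·R_C = 19 − 12.2×1.2 = 4.36 V.
Since V_CE = 4.36 V > V_CE(sat) ≈ 0.2 V, the transistor is in the active region as assumed.

I_C ≈ 12 mA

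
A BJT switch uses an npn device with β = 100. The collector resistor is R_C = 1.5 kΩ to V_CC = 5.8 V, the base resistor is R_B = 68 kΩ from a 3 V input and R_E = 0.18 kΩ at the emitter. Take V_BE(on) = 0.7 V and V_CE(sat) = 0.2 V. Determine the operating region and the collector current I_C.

active; I_C ≈ 2.7 mA

Assume active. Base-emitter loop: I_B = (V_BB − V_BE)/(R_B + (β+1)R_E) = (3 − 0.7)/(68 + 101×0.18) = 0.0267 mA.
I_C = β·I_B = 100×0.0267 = 2.67 mA.
V_CE = V_CC − I_C·R_C − I_E·R_E = 5.8 − 2.67×1.5 − 2.7×0.18 = 1.31 V > V_CE(sat), so the active-region assumption holds.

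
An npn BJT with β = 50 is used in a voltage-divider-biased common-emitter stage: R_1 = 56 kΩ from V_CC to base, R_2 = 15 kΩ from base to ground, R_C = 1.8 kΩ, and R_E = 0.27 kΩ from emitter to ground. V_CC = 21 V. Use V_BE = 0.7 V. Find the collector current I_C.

Thevenize the base divider: V_Th = V_CC·R_2/(R_1+R_2) = 21×15/71 = 4.44 V, R_Th = R_1‖R_2 = 11.8 kΩ.
Base-emitter loop: V_Th = I_B·R_Th + V_BE + (β+1)I_B·R_E, so I_B = (4.44 − 0.7) / (11.8 + 51×0.27) = 0.146 mA.
I_C = β·I_B = 50×0.146 = 7.3 mA, and I_E = (β+1)I_B = 7.44 mA.
V_CE = V_CC − I_C·R_C − I_E·R_E = 21 − 7.3×1.8 − 7.44×0.27 = 5.85 V.
V_CE = 5.85 V > 0.2 V confirms active-region operation.

I_C ≈ 7.3 mA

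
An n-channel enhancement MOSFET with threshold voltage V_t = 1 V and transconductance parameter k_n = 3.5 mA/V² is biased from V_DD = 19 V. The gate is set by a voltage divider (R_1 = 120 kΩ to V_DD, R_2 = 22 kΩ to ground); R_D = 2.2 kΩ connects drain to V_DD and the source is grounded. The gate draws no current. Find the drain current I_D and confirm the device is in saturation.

I_D ≈ 6.6 mA

V_G = V_DD·R_2/(R_1+R_2) = 19×22/142 = 2.94 V. With the source grounded, V_GS = V_G = 2.94 V.
Assume saturation: I_D = (k_n/2)(V_GS − V_t)² = (3.5/2)×(2.94 − 1)² = 1.75×1.94² = 6.61 mA.
V_DS = V_DD − I_D·R_D = 19 − 6.61×2.2 = 4.46 V.
Saturation requires V_DS ≥ V_GS − V_t = 1.94 V; 4.46 ≥ 1.94 ✓.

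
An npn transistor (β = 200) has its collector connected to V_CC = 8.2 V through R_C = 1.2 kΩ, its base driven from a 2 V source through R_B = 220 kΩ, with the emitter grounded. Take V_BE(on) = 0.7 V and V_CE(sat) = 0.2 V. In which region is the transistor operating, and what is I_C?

active; I_C ≈ 1.2 mA

Assume active. Base-emitter loop: I_B = (V_BB − V_BE)/R_B = (2 − 0.7)/220 = 0.00591 mA.
I_C = β·I_B = 200×0.00591 = 1.18 mA.
V_CE = V_CC − I_C·R_C = 8.2 − 1.18×1.2 = 6.78 V > V_CE(sat), so the active-region assumption holds.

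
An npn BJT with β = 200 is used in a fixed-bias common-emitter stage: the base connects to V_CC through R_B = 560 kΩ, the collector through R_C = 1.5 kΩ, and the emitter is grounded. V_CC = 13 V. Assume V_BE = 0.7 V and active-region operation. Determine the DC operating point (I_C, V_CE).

I_C ≈ 4.4 mA, V_CE ≈ 6.4 V

Base loop: V_CC = I_B·R_B + V_BE, so I_B = (13 − 0.7)/560 kΩ = 0.022 mA.
In the active region I_C = β·I_B = 200 × 0.022 = 4.39 mA.
Collector loop: V_CE = V_CC − I_C·R_C = 13 − 4.39×1.5 = 6.41 V.
Since V_CE = 6.41 V > V_CE(sat) ≈ 0.2 V, the transistor is in the active region as assumed.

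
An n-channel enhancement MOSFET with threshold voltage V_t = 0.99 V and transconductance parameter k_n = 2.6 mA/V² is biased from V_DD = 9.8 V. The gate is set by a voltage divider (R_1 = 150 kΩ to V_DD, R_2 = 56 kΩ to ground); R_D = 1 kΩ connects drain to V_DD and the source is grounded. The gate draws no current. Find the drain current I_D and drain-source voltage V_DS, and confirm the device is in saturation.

I_D ≈ 3.6 mA, V_DS ≈ 6.2 V

V_G = V_DD·R_2/(R_1+R_2) = 9.8×56/206 = 2.66 V. With the source grounded, V_GS = V_G = 2.66 V.
Assume saturation: I_D = (k_n/2)(V_GS − V_t)² = (2.6/2)×(2.66 − 0.99)² = 1.3×1.67² = 3.64 mA.
V_DS = V_DD − I_D·R_D = 9.8 − 3.64×1 = 6.16 V.
Saturation requires V_DS ≥ V_GS − V_t = 1.67 V; 6.16 ≥ 1.67 ✓.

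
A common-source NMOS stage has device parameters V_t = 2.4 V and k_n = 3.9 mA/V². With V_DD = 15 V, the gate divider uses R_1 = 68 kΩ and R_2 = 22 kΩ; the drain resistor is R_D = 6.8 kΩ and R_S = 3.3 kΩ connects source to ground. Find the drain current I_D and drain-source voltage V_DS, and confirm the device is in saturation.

V_G = V_DD·R_2/(R_1+R_2) = 15×22/90 = 3.67 V.
Assume saturation: I_D = (k_n/2)(V_GS − V_t)² with V_GS = V_G − I_D·R_S = 3.67 − 3.3·I_D.
Substituting gives 21.2·I_D² − 17.3·I_D + 3.13 = 0, with roots I_D = 0.271 or 0.544 mA.
The root I_D = 0.544 mA gives V_GS = 1.87 V ≤ V_t, so take I_D = 0.271 mA.
Then V_GS = 2.77 V and V_DS = V_DD − I_D(R_D+R_S) = 15 − 0.271×10.1 = 12.3 V.
Saturation requires V_DS ≥ V_GS − V_t = 0.373 V; 12.3 ≥ 0.373 ✓.

I_D ≈ 0.27 mA, V_DS ≈ 12 V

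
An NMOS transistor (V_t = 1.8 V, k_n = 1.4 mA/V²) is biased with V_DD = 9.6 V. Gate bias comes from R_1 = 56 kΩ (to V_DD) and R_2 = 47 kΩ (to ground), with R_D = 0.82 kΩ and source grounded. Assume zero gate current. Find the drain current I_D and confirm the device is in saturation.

V_G = V_DD·R_2/(R_1+R_2) = 9.6×47/103 = 4.38 V. With the source grounded, V_GS = V_G = 4.38 V.
Assume saturation: I_D = (k_n/2)(V_GS − V_t)² = (1.4/2)×(4.38 − 1.8)² = 0.7×2.58² = 4.66 mA.
V_DS = V_DD − I_D·R_D = 9.6 − 4.66×0.82 = 5.78 V.
Saturation requires V_DS ≥ V_GS − V_t = 2.58 V; 5.78 ≥ 2.58 ✓.

I_D ≈ 4.7 mA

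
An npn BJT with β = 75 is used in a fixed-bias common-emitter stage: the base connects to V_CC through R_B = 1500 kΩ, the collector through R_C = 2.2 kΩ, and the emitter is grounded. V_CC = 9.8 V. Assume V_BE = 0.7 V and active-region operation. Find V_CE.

Base loop: V_CC = I_B·R_B + V_BE, so I_B = (9.8 − 0.7)/1500 kΩ = 0.00607 mA.
In the active region I_C = β·I_B = 75 × 0.00607 = 0.455 mA.
Collector loop: V_CE = V_CC − I_C·R_C = 9.8 − 0.455×2.2 = 8.8 V.
Since V_CE = 8.8 V > V_CE(sat) ≈ 0.2 V, the transistor is in the active region as assumed.

V_CE ≈ 8.8 V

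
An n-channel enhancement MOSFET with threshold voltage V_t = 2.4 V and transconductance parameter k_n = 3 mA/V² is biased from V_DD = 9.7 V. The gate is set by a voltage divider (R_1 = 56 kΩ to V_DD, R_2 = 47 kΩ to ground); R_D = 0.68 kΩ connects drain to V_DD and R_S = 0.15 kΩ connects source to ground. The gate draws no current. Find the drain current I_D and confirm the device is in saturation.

I_D ≈ 3.4 mA

V_G = V_DD·R_2/(R_1+R_2) = 9.7×47/103 = 4.43 V.
Assume saturation: I_D = (k_n/2)(V_GS − V_t)² with V_GS = V_G − I_D·R_S = 4.43 − 0.15·I_D.
Substituting gives 0.0337·I_D² − 1.91·I_D + 6.16 = 0, with roots I_D = 3.43 or 53.2 mA.
The root I_D = 53.2 mA gives V_GS = -3.56 V ≤ V_t, so take I_D = 3.43 mA.
Then V_GS = 3.91 V and V_DS = V_DD − I_D(R_D+R_S) = 9.7 − 3.43×0.83 = 6.85 V.
Saturation requires V_DS ≥ V_GS − V_t = 1.51 V; 6.85 ≥ 1.51 ✓.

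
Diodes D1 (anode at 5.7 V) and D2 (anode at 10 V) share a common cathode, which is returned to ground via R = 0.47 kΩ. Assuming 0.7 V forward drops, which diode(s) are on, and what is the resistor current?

Assume both conduct. Then node N would need to be at both 5.7−0.7 = 5 V and 10−0.7 = 9.3 V, which is impossible.
Assume only D2 conducts: V_N = 10 − 0.7 = 9.3 V, so I_R = 9.3/0.47 = 19.8 mA.
Check D1: its anode-to-cathode voltage is 5.7 − 9.3 = -3.6 V < 0.7 V, so it is off. The assumption is consistent.

Only D2 conducts; I_R ≈ 20 mA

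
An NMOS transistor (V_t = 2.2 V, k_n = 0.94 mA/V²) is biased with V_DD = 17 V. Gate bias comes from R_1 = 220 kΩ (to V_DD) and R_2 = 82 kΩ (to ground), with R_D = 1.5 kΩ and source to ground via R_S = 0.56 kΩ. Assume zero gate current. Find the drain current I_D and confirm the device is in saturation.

V_G = V_DD·R_2/(R_1+R_2) = 17×82/302 = 4.62 V.
Assume saturation: I_D = (k_n/2)(V_GS − V_t)² with V_GS = V_G − I_D·R_S = 4.62 − 0.56·I_D.
Substituting gives 0.147·I_D² − 2.27·I_D + 2.74 = 0, with roots I_D = 1.32 or 14.1 mA.
The root I_D = 14.1 mA gives V_GS = -3.28 V ≤ V_t, so take I_D = 1.32 mA.
Then V_GS = 3.88 V and V_DS = V_DD − I_D(R_D+R_S) = 17 − 1.32×2.06 = 14.3 V.
Saturation requires V_DS ≥ V_GS − V_t = 1.68 V; 14.3 ≥ 1.68 ✓.

I_D ≈ 1.3 mA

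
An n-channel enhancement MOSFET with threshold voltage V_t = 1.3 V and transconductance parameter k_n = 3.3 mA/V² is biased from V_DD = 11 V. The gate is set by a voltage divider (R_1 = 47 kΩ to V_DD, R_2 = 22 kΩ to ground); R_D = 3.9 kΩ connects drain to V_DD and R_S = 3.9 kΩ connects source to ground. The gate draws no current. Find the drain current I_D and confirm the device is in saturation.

I_D ≈ 0.43 mA

V_G = V_DD·R_2/(R_1+R_2) = 11×22/69 = 3.51 V.
Assume saturation: I_D = (k_n/2)(V_GS − V_t)² with V_GS = V_G − I_D·R_S = 3.51 − 3.9·I_D.
Substituting gives 25.1·I_D² − 29.4·I_D + 8.04 = 0, with roots I_D = 0.434 or 0.737 mA.
The root I_D = 0.737 mA gives V_GS = 0.632 V ≤ V_t, so take I_D = 0.434 mA.
Then V_GS = 1.81 V and V_DS = V_DD − I_D(R_D+R_S) = 11 − 0.434×7.8 = 7.61 V.
Saturation requires V_DS ≥ V_GS − V_t = 0.513 V; 7.61 ≥ 0.513 ✓.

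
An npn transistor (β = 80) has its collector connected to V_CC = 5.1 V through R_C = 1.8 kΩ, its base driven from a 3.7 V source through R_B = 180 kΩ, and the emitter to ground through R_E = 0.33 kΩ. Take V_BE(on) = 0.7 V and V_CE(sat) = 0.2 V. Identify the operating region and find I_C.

active; I_C ≈ 1.2 mA

Assume active. Base-emitter loop: I_B = (V_BB − V_BE)/(R_B + (β+1)R_E) = (3.7 − 0.7)/(180 + 81×0.33) = 0.0145 mA.
I_C = β·I_B = 80×0.0145 = 1.16 mA.
V_CE = V_CC − I_C·R_C − I_E·R_E = 5.1 − 1.16×1.8 − 1.18×0.33 = 2.62 V > V_CE(sat), so the active-region assumption holds.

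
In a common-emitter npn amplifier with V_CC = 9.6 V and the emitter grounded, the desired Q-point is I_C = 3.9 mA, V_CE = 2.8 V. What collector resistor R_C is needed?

Collector loop: V_CC = I_C·R_C + V_CE.
R_C = (V_CC − V_CE)/I_C = (9.6 − 2.8)/3.9 = 1.74 kΩ.

R_C ≈ 1.7 kΩ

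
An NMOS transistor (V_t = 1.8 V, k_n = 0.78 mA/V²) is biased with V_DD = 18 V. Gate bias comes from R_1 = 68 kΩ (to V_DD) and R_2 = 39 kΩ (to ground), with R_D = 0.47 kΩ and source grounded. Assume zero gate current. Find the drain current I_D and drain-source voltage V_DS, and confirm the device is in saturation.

I_D ≈ 8.8 mA, V_DS ≈ 14 V

V_G = V_DD·R_2/(R_1+R_2) = 18×39/107 = 6.56 V. With the source grounded, V_GS = V_G = 6.56 V.
Assume saturation: I_D = (k_n/2)(V_GS − V_t)² = (0.78/2)×(6.56 − 1.8)² = 0.39×4.76² = 8.84 mA.
V_DS = V_DD − I_D·R_D = 18 − 8.84×0.47 = 13.8 V.
Saturation requires V_DS ≥ V_GS − V_t = 4.76 V; 13.8 ≥ 4.76 ✓.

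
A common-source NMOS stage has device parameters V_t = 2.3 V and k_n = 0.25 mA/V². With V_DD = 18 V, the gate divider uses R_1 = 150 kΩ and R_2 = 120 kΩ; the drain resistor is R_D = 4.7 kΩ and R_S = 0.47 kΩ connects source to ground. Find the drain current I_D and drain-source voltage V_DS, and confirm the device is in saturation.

V_G = V_DD·R_2/(R_1+R_2) = 18×120/270 = 8 V.
Assume saturation: I_D = (k_n/2)(V_GS − V_t)² with V_GS = V_G − I_D·R_S = 8 − 0.47·I_D.
Substituting gives 0.0276·I_D² − 1.67·I_D + 4.06 = 0, with roots I_D = 2.54 or 57.9 mA.
The root I_D = 57.9 mA gives V_GS = -19.2 V ≤ V_t, so take I_D = 2.54 mA.
Then V_GS = 6.81 V and V_DS = V_DD − I_D(R_D+R_S) = 18 − 2.54×5.17 = 4.87 V.
Saturation requires V_DS ≥ V_GS − V_t = 4.51 V; 4.87 ≥ 4.51 ✓.

I_D ≈ 2.5 mA, V_DS ≈ 4.9 V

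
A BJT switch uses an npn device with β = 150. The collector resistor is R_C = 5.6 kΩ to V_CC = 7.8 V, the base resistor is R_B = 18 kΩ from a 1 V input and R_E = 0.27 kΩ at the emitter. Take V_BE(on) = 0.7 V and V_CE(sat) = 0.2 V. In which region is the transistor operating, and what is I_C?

Assume active. Base-emitter loop: I_B = (V_BB − V_BE)/(R_B + (β+1)R_E) = (1 − 0.7)/(18 + 151×0.27) = 0.0051 mA.
I_C = β·I_B = 150×0.0051 = 0.766 mA.
V_CE = V_CC − I_C·R_C − I_E·R_E = 7.8 − 0.766×5.6 − 0.771×0.27 = 3.3 V > V_CE(sat), so the active-region assumption holds.

active; I_C ≈ 0.77 mA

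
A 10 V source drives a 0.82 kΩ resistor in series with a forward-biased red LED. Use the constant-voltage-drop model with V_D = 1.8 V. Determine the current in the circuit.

KVL around the loop: 10 = V_D + I·R = 1.8 + I × 0.82 kΩ.
So I = (10 − 1.8) / 0.82 kΩ = 8.2 / 0.82 = 10 mA.

I ≈ 10 mA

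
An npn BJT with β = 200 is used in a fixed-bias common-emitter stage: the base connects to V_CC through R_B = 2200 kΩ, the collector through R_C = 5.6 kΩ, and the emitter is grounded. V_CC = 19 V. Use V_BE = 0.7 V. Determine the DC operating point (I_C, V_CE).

I_C ≈ 1.7 mA, V_CE ≈ 9.7 V

Base loop: V_CC = I_B·R_B + V_BE, so I_B = (19 − 0.7)/2200 kΩ = 0.00832 mA.
In the active region I_C = β·I_B = 200 × 0.00832 = 1.66 mA.
Collector loop: V_CE = V_CC − I_C·R_C = 19 − 1.66×5.6 = 9.68 V.
Since V_CE = 9.68 V > V_CE(sat) ≈ 0.2 V, the transistor is in the active region as assumed.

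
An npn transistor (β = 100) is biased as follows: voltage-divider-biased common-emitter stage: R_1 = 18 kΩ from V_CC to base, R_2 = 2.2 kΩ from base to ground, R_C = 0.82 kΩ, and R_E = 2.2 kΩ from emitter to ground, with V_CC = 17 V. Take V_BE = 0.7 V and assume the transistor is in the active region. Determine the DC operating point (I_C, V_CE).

I_C ≈ 0.51 mA, V_CE ≈ 15 V

Thevenize the base divider: V_Th = V_CC·R_2/(R_1+R_2) = 17×2.2/20.2 = 1.85 V, R_Th = R_1‖R_2 = 1.96 kΩ.
Base-emitter loop: V_Th = I_B·R_Th + V_BE + (β+1)I_B·R_E, so I_B = (1.85 − 0.7) / (1.96 + 101×2.2) = 0.00514 mA.
I_C = β·I_B = 100×0.00514 = 0.514 mA, and I_E = (β+1)I_B = 0.519 mA.
V_CE = V_CC − I_C·R_C − I_E·R_E = 17 − 0.514×0.82 − 0.519×2.2 = 15.4 V.
V_CE = 15.4 V > 0.2 V confirms active-region operation.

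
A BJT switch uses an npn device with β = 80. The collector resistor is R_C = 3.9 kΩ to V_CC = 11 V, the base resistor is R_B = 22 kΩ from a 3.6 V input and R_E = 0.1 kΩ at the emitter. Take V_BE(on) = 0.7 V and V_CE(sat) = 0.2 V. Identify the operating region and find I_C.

Assume active: I_B = (3.6 − 0.7)/(22 + 81×0.1) = 0.0963 mA, I_C = β·I_B = 7.71 mA.
Then V_CE = 11 − 7.71×3.9 − 7.8×0.1 = -19.8 V < 0.2 V — the active assumption fails.
Re-solve with V_CE = 0.2 V. KCL at the emitter: V_E/R_E = (V_BB−0.7−V_E)/R_B + (V_CC−0.2−V_E)/R_C, giving V_E = 0.282 V.
I_C = (V_CC − 0.2 − V_E)/R_C = (10.8 − 0.282)/3.9 = 2.7 mA.
Check: I_B = (2.9 − 0.282)/22 = 0.119 mA, and β·I_B = 9.52 mA > I_C, confirming saturation.

saturation; I_C ≈ 2.7 mA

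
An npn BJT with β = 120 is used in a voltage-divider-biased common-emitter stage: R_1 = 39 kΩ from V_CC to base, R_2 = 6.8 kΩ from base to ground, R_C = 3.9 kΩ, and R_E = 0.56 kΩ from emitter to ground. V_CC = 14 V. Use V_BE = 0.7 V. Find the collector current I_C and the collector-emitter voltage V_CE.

I_C ≈ 2.2 mA, V_CE ≈ 4 V

Thevenize the base divider: V_Th = V_CC·R_2/(R_1+R_2) = 14×6.8/45.8 = 2.08 V, R_Th = R_1‖R_2 = 5.79 kΩ.
Base-emitter loop: V_Th = I_B·R_Th + V_BE + (β+1)I_B·R_E, so I_B = (2.08 − 0.7) / (5.79 + 121×0.56) = 0.0187 mA.
I_C = β·I_B = 120×0.0187 = 2.25 mA, and I_E = (β+1)I_B = 2.27 mA.
V_CE = V_CC − I_C·R_C − I_E·R_E = 14 − 2.25×3.9 − 2.27×0.56 = 3.96 V.
V_CE = 3.96 V > 0.2 V confirms active-region operation.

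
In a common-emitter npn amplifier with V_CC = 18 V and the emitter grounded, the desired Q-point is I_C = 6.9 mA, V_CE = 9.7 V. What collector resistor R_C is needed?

R_C ≈ 1.2 kΩ

Collector loop: V_CC = I_C·R_C + V_CE.
R_C = (V_CC − V_CE)/I_C = (18 − 9.7)/6.9 = 1.2 kΩ.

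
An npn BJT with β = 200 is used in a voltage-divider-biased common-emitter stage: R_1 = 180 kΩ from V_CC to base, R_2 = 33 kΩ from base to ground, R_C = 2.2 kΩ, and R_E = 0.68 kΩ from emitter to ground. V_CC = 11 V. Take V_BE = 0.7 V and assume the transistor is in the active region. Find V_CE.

V_CE ≈ 7.5 V

Thevenize the base divider: V_Th = V_CC·R_2/(R_1+R_2) = 11×33/213 = 1.7 V, R_Th = R_1‖R_2 = 27.9 kΩ.
Base-emitter loop: V_Th = I_B·R_Th + V_BE + (β+1)I_B·R_E, so I_B = (1.7 − 0.7) / (27.9 + 201×0.68) = 0.0061 mA.
I_C = β·I_B = 200×0.0061 = 1.22 mA, and I_E = (β+1)I_B = 1.23 mA.
V_CE = V_CC − I_C·R_C − I_E·R_E = 11 − 1.22×2.2 − 1.23×0.68 = 7.48 V.
V_CE = 7.48 V > 0.2 V confirms active-region operation.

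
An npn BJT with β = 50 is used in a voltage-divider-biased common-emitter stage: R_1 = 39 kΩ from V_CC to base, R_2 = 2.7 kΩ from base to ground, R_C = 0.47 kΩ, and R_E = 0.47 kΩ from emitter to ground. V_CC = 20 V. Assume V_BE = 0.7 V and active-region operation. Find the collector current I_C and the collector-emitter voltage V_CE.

I_C ≈ 1.1 mA, V_CE ≈ 19 V

Thevenize the base divider: V_Th = V_CC·R_2/(R_1+R_2) = 20×2.7/41.7 = 1.29 V, R_Th = R_1‖R_2 = 2.53 kΩ.
Base-emitter loop: V_Th = I_B·R_Th + V_BE + (β+1)I_B·R_E, so I_B = (1.29 − 0.7) / (2.53 + 51×0.47) = 0.0225 mA.
I_C = β·I_B = 50×0.0225 = 1.12 mA, and I_E = (β+1)I_B = 1.15 mA.
V_CE = V_CC − I_C·R_C − I_E·R_E = 20 − 1.12×0.47 − 1.15×0.47 = 18.9 V.
V_CE = 18.9 V > 0.2 V confirms active-region operation.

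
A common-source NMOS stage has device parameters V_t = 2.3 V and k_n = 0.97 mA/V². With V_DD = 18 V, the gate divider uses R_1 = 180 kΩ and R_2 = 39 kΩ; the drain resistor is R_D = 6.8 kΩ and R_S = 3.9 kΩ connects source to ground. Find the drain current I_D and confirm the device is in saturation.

V_G = V_DD·R_2/(R_1+R_2) = 18×39/219 = 3.21 V.
Assume saturation: I_D = (k_n/2)(V_GS − V_t)² with V_GS = V_G − I_D·R_S = 3.21 − 3.9·I_D.
Substituting gives 7.38·I_D² − 4.43·I_D + 0.398 = 0, with roots I_D = 0.11 or 0.49 mA.
The root I_D = 0.49 mA gives V_GS = 1.29 V ≤ V_t, so take I_D = 0.11 mA.
Then V_GS = 2.78 V and V_DS = V_DD − I_D(R_D+R_S) = 18 − 0.11×10.7 = 16.8 V.
Saturation requires V_DS ≥ V_GS − V_t = 0.476 V; 16.8 ≥ 0.476 ✓.

I_D ≈ 0.11 mA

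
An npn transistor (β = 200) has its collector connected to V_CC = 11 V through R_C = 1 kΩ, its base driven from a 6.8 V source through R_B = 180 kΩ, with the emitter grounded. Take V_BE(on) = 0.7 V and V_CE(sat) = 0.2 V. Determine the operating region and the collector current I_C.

Assume active. Base-emitter loop: I_B = (V_BB − V_BE)/R_B = (6.8 − 0.7)/180 = 0.0339 mA.
I_C = β·I_B = 200×0.0339 = 6.78 mA.
V_CE = V_CC − I_C·R_C = 11 − 6.78×1 = 4.22 V > V_CE(sat), so the active-region assumption holds.

active; I_C ≈ 6.8 mA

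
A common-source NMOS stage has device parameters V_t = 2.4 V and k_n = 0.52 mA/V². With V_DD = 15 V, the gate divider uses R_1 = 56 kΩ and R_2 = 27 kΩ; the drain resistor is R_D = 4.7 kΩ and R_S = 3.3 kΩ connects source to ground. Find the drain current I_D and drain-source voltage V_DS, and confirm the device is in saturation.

I_D ≈ 0.38 mA, V_DS ≈ 12 V

V_G = V_DD·R_2/(R_1+R_2) = 15×27/83 = 4.88 V.
Assume saturation: I_D = (k_n/2)(V_GS − V_t)² with V_GS = V_G − I_D·R_S = 4.88 − 3.3·I_D.
Substituting gives 2.83·I_D² − 5.25·I_D + 1.6 = 0, with roots I_D = 0.383 or 1.47 mA.
The root I_D = 1.47 mA gives V_GS = 0.0202 V ≤ V_t, so take I_D = 0.383 mA.
Then V_GS = 3.61 V and V_DS = V_DD − I_D(R_D+R_S) = 15 − 0.383×8 = 11.9 V.
Saturation requires V_DS ≥ V_GS − V_t = 1.21 V; 11.9 ≥ 1.21 ✓.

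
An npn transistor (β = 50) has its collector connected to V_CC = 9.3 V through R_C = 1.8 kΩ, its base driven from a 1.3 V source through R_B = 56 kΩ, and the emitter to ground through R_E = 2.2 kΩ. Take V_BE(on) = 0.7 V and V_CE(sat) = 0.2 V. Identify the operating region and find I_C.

Assume active. Base-emitter loop: I_B = (V_BB − V_BE)/(R_B + (β+1)R_E) = (1.3 − 0.7)/(56 + 51×2.2) = 0.00357 mA.
I_C = β·I_B = 50×0.00357 = 0.178 mA.
V_CE = V_CC − I_C·R_C − I_E·R_E = 9.3 − 0.178×1.8 − 0.182×2.2 = 8.58 V > V_CE(sat), so the active-region assumption holds.

active; I_C ≈ 0.18 mA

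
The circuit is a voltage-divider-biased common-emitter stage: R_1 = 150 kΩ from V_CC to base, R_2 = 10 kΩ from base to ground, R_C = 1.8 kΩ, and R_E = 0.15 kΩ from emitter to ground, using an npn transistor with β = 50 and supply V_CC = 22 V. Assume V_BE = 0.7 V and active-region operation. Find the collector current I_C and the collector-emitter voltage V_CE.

Thevenize the base divider: V_Th = V_CC·R_2/(R_1+R_2) = 22×10/160 = 1.38 V, R_Th = R_1‖R_2 = 9.38 kΩ.
Base-emitter loop: V_Th = I_B·R_Th + V_BE + (β+1)I_B·R_E, so I_B = (1.38 − 0.7) / (9.38 + 51×0.15) = 0.0396 mA.
I_C = β·I_B = 50×0.0396 = 1.98 mA, and I_E = (β+1)I_B = 2.02 mA.
V_CE = V_CC − I_C·R_C − I_E·R_E = 22 − 1.98×1.8 − 2.02×0.15 = 18.1 V.
V_CE = 18.1 V > 0.2 V confirms active-region operation.

I_C ≈ 2 mA, V_CE ≈ 18 V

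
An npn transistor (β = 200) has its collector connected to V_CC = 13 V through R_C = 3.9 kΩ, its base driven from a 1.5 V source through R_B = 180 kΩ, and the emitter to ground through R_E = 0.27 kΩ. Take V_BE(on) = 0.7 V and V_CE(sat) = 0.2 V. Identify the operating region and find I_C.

active; I_C ≈ 0.68 mA

Assume active. Base-emitter loop: I_B = (V_BB − V_BE)/(R_B + (β+1)R_E) = (1.5 − 0.7)/(180 + 201×0.27) = 0.00341 mA.
I_C = β·I_B = 200×0.00341 = 0.683 mA.
V_CE = V_CC − I_C·R_C − I_E·R_E = 13 − 0.683×3.9 − 0.686×0.27 = 10.2 V > V_CE(sat), so the active-region assumption holds.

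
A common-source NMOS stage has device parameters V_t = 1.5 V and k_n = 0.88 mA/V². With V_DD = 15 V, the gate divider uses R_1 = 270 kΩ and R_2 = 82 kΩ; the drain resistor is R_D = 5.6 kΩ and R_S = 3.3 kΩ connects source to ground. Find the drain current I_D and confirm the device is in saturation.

I_D ≈ 0.34 mA

V_G = V_DD·R_2/(R_1+R_2) = 15×82/352 = 3.49 V.
Assume saturation: I_D = (k_n/2)(V_GS − V_t)² with V_GS = V_G − I_D·R_S = 3.49 − 3.3·I_D.
Substituting gives 4.79·I_D² − 6.79·I_D + 1.75 = 0, with roots I_D = 0.339 or 1.08 mA.
The root I_D = 1.08 mA gives V_GS = -0.0659 V ≤ V_t, so take I_D = 0.339 mA.
Then V_GS = 2.38 V and V_DS = V_DD − I_D(R_D+R_S) = 15 − 0.339×8.9 = 12 V.
Saturation requires V_DS ≥ V_GS − V_t = 0.877 V; 12 ≥ 0.877 ✓.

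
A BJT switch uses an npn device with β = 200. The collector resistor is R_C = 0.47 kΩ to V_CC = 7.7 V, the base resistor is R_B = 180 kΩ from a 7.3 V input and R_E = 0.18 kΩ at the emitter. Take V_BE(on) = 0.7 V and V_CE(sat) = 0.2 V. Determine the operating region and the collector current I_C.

active; I_C ≈ 6.1 mA

Assume active. Base-emitter loop: I_B = (V_BB − V_BE)/(R_B + (β+1)R_E) = (7.3 − 0.7)/(180 + 201×0.18) = 0.0305 mA.
I_C = β·I_B = 200×0.0305 = 6.11 mA.
V_CE = V_CC − I_C·R_C − I_E·R_E = 7.7 − 6.11×0.47 − 6.14×0.18 = 3.73 V > V_CE(sat), so the active-region assumption holds.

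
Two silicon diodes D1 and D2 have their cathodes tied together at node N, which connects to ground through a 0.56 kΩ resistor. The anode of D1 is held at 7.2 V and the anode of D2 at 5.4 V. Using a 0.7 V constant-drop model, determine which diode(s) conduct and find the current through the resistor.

Only D1 conducts; I_R ≈ 12 mA

Assume both conduct. Then node N would need to be at both 7.2−0.7 = 6.5 V and 5.4−0.7 = 4.7 V, which is impossible.
Assume only D1 conducts: V_N = 7.2 − 0.7 = 6.5 V, so I_R = 6.5/0.56 = 11.6 mA.
Check D2: its anode-to-cathode voltage is 5.4 − 6.5 = -1.1 V < 0.7 V, so it is off. The assumption is consistent.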